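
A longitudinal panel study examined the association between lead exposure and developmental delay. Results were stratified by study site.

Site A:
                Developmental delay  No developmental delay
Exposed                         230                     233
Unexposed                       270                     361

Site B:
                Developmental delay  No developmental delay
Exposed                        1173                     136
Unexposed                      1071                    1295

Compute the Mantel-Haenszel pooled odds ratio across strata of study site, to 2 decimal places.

OR_MH = Σ(aᵢdᵢ/nᵢ) / Σ(bᵢcᵢ/nᵢ), where nᵢ is the stratum total.
Stratum 1 (Site A): n = 1094; a·d/n = 230·361/1094 = 75.8958; b·c/n = 233·270/1094 = 57.5046
Stratum 2 (Site B): n = 3675; a·d/n = 1173·1295/3675 = 413.3429; b·c/n = 136·1071/3675 = 39.6343
OR_MH = (75.8958 + 413.3429) / (57.5046 + 39.6343) = 489.2387 / 97.1389 = 5.03649

5.04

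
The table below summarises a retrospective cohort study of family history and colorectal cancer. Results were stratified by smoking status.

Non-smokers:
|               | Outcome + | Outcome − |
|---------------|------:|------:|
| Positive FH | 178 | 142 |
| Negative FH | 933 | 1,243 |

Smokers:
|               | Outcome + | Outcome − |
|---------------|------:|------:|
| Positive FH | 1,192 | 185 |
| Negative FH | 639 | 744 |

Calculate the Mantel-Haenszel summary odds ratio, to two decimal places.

OR_MH = Σ(aᵢdᵢ/nᵢ) / Σ(bᵢcᵢ/nᵢ), where nᵢ is the stratum total.
Stratum 1 (Non-smokers): n = 2496; a·d/n = 178·1243/2496 = 88.6434; b·c/n = 142·933/2496 = 53.0793
Stratum 2 (Smokers): n = 2760; a·d/n = 1192·744/2760 = 321.3217; b·c/n = 185·639/2760 = 42.8315
OR_MH = (88.6434 + 321.3217) / (53.0793 + 42.8315) = 409.9652 / 95.9108 = 4.27444

4.27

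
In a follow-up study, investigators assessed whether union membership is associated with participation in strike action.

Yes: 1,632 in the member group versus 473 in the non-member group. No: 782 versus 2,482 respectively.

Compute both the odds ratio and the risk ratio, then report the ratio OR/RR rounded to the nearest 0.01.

From the description: a = 1632, b = 782, c = 473, d = 2482.
OR = (1632·2482)/(782·473) = 4050624/369886 = 10.95101
Risk in exposed = 1632/2414 = 0.67606; risk in unexposed = 473/2955 = 0.16007; RR = 4.22357
OR/RR = 10.95101 / 4.22357 = 2.59283
The outcome is not rare, so the OR lies further from 1 than the RR.

2.59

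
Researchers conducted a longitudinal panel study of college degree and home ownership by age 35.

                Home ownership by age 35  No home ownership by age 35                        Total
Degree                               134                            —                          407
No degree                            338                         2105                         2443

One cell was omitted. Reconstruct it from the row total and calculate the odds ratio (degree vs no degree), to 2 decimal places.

The missing cell is in the exposed row: 407 − 134 = 273.
So a = 134, b = 273, c = 338, d = 2105.
OR = (a·d)/(b·c) = (134 × 2105) / (273 × 338) = 282070 / 92274 = 3.05687

3.06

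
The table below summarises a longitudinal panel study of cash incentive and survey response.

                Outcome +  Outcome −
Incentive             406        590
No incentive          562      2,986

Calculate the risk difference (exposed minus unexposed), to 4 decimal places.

0.2492

Cells: a = 406, b = 590, c = 562, d = 2986.
Risk in exposed = 406/996 = 0.407631; risk in unexposed = 562/3548 = 0.158399.
Risk difference = 0.407631 − 0.158399 = 0.249231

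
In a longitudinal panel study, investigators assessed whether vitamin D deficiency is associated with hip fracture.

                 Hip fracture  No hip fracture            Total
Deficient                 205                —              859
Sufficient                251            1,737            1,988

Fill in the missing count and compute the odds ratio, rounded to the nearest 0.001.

2.169

The missing cell is in the exposed row: 859 − 205 = 654.
So a = 205, b = 654, c = 251, d = 1737.
OR = (a·d)/(b·c) = (205 × 1737) / (654 × 251) = 356085 / 164154 = 2.16921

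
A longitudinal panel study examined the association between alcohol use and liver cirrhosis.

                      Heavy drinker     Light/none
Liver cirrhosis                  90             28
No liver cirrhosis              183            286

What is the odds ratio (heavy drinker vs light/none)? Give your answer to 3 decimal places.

5.023

Reading the table with exposure as columns: a = 90 (Heavy drinker, case), b = 183 (Heavy drinker, non-case), c = 28 (Light/none, case), d = 286.
OR = (a·d)/(b·c) = (90 × 286) / (183 × 28) = 25740 / 5124 = 5.02342
The odds of liver cirrhosis are about 5.02 times as high in the heavy drinker group.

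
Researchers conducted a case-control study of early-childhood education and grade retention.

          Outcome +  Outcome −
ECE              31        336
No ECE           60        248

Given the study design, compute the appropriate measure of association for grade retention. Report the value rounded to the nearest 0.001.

0.381

Cells: a = 31, b = 336, c = 60, d = 248.
This is a case-control study: participants were sampled on outcome status, so risks in the source population cannot be estimated directly — relative risk is not valid here. The odds ratio is the appropriate measure.
OR = (a·d)/(b·c) = (31 × 248) / (336 × 60) = 7688 / 20160 = 0.38135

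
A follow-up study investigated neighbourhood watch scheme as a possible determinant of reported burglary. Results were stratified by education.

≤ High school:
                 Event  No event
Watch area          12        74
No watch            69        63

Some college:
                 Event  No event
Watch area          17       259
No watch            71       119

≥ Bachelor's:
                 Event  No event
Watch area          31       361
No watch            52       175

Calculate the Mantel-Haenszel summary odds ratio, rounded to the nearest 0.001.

0.178

OR_MH = Σ(aᵢdᵢ/nᵢ) / Σ(bᵢcᵢ/nᵢ), where nᵢ is the stratum total.
Stratum 1 (≤ High school): n = 218; a·d/n = 12·63/218 = 3.4679; b·c/n = 74·69/218 = 23.4220
Stratum 2 (Some college): n = 466; a·d/n = 17·119/466 = 4.3412; b·c/n = 259·71/466 = 39.4614
Stratum 3 (≥ Bachelor's): n = 619; a·d/n = 31·175/619 = 8.7641; b·c/n = 361·52/619 = 30.3263
OR_MH = (3.4679 + 4.3412 + 8.7641) / (23.4220 + 39.4614 + 30.3263) = 16.5732 / 93.2097 = 0.17781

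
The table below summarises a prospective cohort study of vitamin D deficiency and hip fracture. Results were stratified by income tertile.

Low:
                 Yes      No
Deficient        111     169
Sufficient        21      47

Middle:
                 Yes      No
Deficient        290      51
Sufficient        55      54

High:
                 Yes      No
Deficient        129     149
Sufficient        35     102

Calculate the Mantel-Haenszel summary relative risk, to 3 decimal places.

1.640

RR_MH = Σ(aᵢ·n₀ᵢ/nᵢ) / Σ(cᵢ·n₁ᵢ/nᵢ), with n₁ᵢ = aᵢ+bᵢ (exposed), n₀ᵢ = cᵢ+dᵢ (unexposed), nᵢ = n₁ᵢ+n₀ᵢ.
Stratum 1 (Low): n₁ = 280, n₀ = 68, n = 348; a·n₀/n = 111·68/348 = 21.6897; c·n₁/n = 21·280/348 = 16.8966
Stratum 2 (Middle): n₁ = 341, n₀ = 109, n = 450; a·n₀/n = 290·109/450 = 70.2444; c·n₁/n = 55·341/450 = 41.6778
Stratum 3 (High): n₁ = 278, n₀ = 137, n = 415; a·n₀/n = 129·137/415 = 42.5855; c·n₁/n = 35·278/415 = 23.4458
RR_MH = (21.6897 + 70.2444 + 42.5855) / (16.8966 + 41.6778 + 23.4458) = 134.5196 / 82.0201 = 1.64008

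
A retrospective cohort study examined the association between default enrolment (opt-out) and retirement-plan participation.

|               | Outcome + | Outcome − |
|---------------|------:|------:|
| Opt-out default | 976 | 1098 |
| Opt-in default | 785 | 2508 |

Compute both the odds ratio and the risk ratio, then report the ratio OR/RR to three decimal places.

1.439

Cells: a = 976, b = 1098, c = 785, d = 2508.
OR = (976·2508)/(1098·785) = 2447808/861930 = 2.83992
Risk in exposed = 976/2074 = 0.47059; risk in unexposed = 785/3293 = 0.23838; RR = 1.97407
OR/RR = 2.83992 / 1.97407 = 1.43861
The outcome is not rare, so the OR lies further from 1 than the RR.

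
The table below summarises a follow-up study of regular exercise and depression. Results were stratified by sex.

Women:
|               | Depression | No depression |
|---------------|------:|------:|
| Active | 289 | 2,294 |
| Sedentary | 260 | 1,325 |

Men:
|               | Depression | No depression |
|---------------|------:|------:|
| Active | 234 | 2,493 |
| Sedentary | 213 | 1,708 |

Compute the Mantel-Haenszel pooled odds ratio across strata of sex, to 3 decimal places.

0.691

OR_MH = Σ(aᵢdᵢ/nᵢ) / Σ(bᵢcᵢ/nᵢ), where nᵢ is the stratum total.
Stratum 1 (Women): n = 4168; a·d/n = 289·1325/4168 = 91.8726; b·c/n = 2294·260/4168 = 143.0998
Stratum 2 (Men): n = 4648; a·d/n = 234·1708/4648 = 85.9880; b·c/n = 2493·213/4648 = 114.2446
OR_MH = (91.8726 + 85.9880) / (143.0998 + 114.2446) = 177.8606 / 257.3444 = 0.69114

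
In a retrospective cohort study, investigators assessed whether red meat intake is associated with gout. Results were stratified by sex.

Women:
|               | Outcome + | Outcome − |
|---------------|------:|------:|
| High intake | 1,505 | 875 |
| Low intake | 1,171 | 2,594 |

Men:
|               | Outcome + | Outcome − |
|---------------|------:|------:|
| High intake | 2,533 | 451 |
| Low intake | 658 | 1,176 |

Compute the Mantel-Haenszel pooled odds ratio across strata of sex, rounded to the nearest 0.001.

OR_MH = Σ(aᵢdᵢ/nᵢ) / Σ(bᵢcᵢ/nᵢ), where nᵢ is the stratum total.
Stratum 1 (Women): n = 6145; a·d/n = 1505·2594/6145 = 635.3084; b·c/n = 875·1171/6145 = 166.7413
Stratum 2 (Men): n = 4818; a·d/n = 2533·1176/4818 = 618.2665; b·c/n = 451·658/4818 = 61.5936
OR_MH = (635.3084 + 618.2665) / (166.7413 + 61.5936) = 1253.5749 / 228.3349 = 5.49007

5.490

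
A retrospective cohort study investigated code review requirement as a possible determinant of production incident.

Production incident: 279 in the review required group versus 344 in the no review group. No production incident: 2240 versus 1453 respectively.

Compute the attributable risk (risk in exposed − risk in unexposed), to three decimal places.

From the description: a = 279, b = 2240, c = 344, d = 1453.
Risk in exposed = 279/2519 = 0.110758; risk in unexposed = 344/1797 = 0.191430.
Risk difference = 0.110758 − 0.191430 = -0.080672

-0.081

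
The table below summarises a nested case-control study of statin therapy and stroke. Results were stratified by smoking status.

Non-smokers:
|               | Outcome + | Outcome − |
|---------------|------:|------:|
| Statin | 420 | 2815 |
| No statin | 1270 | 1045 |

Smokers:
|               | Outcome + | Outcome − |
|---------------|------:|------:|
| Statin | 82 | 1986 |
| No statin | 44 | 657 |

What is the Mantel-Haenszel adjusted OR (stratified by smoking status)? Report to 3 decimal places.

OR_MH = Σ(aᵢdᵢ/nᵢ) / Σ(bᵢcᵢ/nᵢ), where nᵢ is the stratum total.
Stratum 1 (Non-smokers): n = 5550; a·d/n = 420·1045/5550 = 79.0811; b·c/n = 2815·1270/5550 = 644.1532
Stratum 2 (Smokers): n = 2769; a·d/n = 82·657/2769 = 19.4561; b·c/n = 1986·44/2769 = 31.5580
OR_MH = (79.0811 + 19.4561) / (644.1532 + 31.5580) = 98.5372 / 675.7111 = 0.14583

0.146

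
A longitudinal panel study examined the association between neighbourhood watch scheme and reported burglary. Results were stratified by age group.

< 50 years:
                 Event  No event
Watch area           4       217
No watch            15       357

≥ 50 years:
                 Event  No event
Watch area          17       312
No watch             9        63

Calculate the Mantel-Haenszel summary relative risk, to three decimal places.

RR_MH = Σ(aᵢ·n₀ᵢ/nᵢ) / Σ(cᵢ·n₁ᵢ/nᵢ), with n₁ᵢ = aᵢ+bᵢ (exposed), n₀ᵢ = cᵢ+dᵢ (unexposed), nᵢ = n₁ᵢ+n₀ᵢ.
Stratum 1 (< 50 years): n₁ = 221, n₀ = 372, n = 593; a·n₀/n = 4·372/593 = 2.5093; c·n₁/n = 15·221/593 = 5.5902
Stratum 2 (≥ 50 years): n₁ = 329, n₀ = 72, n = 401; a·n₀/n = 17·72/401 = 3.0524; c·n₁/n = 9·329/401 = 7.3840
RR_MH = (2.5093 + 3.0524) / (5.5902 + 7.3840) = 5.5616 / 12.9743 = 0.42867

0.429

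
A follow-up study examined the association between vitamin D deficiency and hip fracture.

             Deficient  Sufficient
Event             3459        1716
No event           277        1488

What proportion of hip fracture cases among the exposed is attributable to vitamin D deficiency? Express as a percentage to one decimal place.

Reading the table with exposure as columns: a = 3459 (Deficient, case), b = 277 (Deficient, non-case), c = 1716 (Sufficient, case), d = 1488.
Risk in exposed = 3459/3736 = 0.92586; risk in unexposed = 1716/3204 = 0.53558.
RR = 0.92586/0.53558 = 1.72870
AR% = (RR − 1)/RR × 100 = (1.72870 − 1)/1.72870 × 100 = 42.1530%

42.2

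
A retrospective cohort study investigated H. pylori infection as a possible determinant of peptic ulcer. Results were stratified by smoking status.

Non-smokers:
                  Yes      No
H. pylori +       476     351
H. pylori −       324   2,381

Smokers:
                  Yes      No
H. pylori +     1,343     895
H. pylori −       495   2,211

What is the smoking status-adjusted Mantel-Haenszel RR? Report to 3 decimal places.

RR_MH = Σ(aᵢ·n₀ᵢ/nᵢ) / Σ(cᵢ·n₁ᵢ/nᵢ), with n₁ᵢ = aᵢ+bᵢ (exposed), n₀ᵢ = cᵢ+dᵢ (unexposed), nᵢ = n₁ᵢ+n₀ᵢ.
Stratum 1 (Non-smokers): n₁ = 827, n₀ = 2705, n = 3532; a·n₀/n = 476·2705/3532 = 364.5470; c·n₁/n = 324·827/3532 = 75.8630
Stratum 2 (Smokers): n₁ = 2238, n₀ = 2706, n = 4944; a·n₀/n = 1343·2706/4944 = 735.0643; c·n₁/n = 495·2238/4944 = 224.0716
RR_MH = (364.5470 + 735.0643) / (75.8630 + 224.0716) = 1099.6113 / 299.9346 = 3.66617

3.666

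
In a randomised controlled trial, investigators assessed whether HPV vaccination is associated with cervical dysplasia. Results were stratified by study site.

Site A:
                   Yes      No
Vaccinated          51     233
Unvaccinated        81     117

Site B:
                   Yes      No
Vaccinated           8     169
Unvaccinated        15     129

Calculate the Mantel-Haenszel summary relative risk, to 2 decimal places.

RR_MH = Σ(aᵢ·n₀ᵢ/nᵢ) / Σ(cᵢ·n₁ᵢ/nᵢ), with n₁ᵢ = aᵢ+bᵢ (exposed), n₀ᵢ = cᵢ+dᵢ (unexposed), nᵢ = n₁ᵢ+n₀ᵢ.
Stratum 1 (Site A): n₁ = 284, n₀ = 198, n = 482; a·n₀/n = 51·198/482 = 20.9502; c·n₁/n = 81·284/482 = 47.7261
Stratum 2 (Site B): n₁ = 177, n₀ = 144, n = 321; a·n₀/n = 8·144/321 = 3.5888; c·n₁/n = 15·177/321 = 8.2710
RR_MH = (20.9502 + 3.5888) / (47.7261 + 8.2710) = 24.5390 / 55.9972 = 0.43822

0.44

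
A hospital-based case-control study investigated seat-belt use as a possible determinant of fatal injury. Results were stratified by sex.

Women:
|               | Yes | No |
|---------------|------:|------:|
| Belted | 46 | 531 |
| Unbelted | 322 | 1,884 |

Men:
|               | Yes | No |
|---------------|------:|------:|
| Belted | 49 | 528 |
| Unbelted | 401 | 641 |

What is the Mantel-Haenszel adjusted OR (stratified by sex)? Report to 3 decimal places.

OR_MH = Σ(aᵢdᵢ/nᵢ) / Σ(bᵢcᵢ/nᵢ), where nᵢ is the stratum total.
Stratum 1 (Women): n = 2783; a·d/n = 46·1884/2783 = 31.1405; b·c/n = 531·322/2783 = 61.4380
Stratum 2 (Men): n = 1619; a·d/n = 49·641/1619 = 19.4002; b·c/n = 528·401/1619 = 130.7770
OR_MH = (31.1405 + 19.4002) / (61.4380 + 130.7770) = 50.5407 / 192.2150 = 0.26294

0.263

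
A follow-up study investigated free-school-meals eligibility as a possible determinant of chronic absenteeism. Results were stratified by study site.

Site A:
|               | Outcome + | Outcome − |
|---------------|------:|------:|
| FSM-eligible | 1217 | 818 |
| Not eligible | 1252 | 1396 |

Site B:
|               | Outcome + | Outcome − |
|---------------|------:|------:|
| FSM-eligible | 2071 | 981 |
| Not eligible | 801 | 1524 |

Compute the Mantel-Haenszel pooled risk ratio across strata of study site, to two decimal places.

1.59

RR_MH = Σ(aᵢ·n₀ᵢ/nᵢ) / Σ(cᵢ·n₁ᵢ/nᵢ), with n₁ᵢ = aᵢ+bᵢ (exposed), n₀ᵢ = cᵢ+dᵢ (unexposed), nᵢ = n₁ᵢ+n₀ᵢ.
Stratum 1 (Site A): n₁ = 2035, n₀ = 2648, n = 4683; a·n₀/n = 1217·2648/4683 = 688.1520; c·n₁/n = 1252·2035/4683 = 544.0572
Stratum 2 (Site B): n₁ = 3052, n₀ = 2325, n = 5377; a·n₀/n = 2071·2325/5377 = 895.4947; c·n₁/n = 801·3052/5377 = 454.6498
RR_MH = (688.1520 + 895.4947) / (544.0572 + 454.6498) = 1583.6467 / 998.7070 = 1.58570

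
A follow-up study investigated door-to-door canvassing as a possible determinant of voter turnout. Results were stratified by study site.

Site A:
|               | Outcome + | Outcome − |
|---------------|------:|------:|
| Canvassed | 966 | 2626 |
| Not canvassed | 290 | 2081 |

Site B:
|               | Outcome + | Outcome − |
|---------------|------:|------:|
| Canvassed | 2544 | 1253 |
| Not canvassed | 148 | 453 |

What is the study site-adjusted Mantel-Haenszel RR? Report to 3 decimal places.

2.419

RR_MH = Σ(aᵢ·n₀ᵢ/nᵢ) / Σ(cᵢ·n₁ᵢ/nᵢ), with n₁ᵢ = aᵢ+bᵢ (exposed), n₀ᵢ = cᵢ+dᵢ (unexposed), nᵢ = n₁ᵢ+n₀ᵢ.
Stratum 1 (Site A): n₁ = 3592, n₀ = 2371, n = 5963; a·n₀/n = 966·2371/5963 = 384.0996; c·n₁/n = 290·3592/5963 = 174.6906
Stratum 2 (Site B): n₁ = 3797, n₀ = 601, n = 4398; a·n₀/n = 2544·601/4398 = 347.6453; c·n₁/n = 148·3797/4398 = 127.7754
RR_MH = (384.0996 + 347.6453) / (174.6906 + 127.7754) = 731.7449 / 302.4659 = 2.41926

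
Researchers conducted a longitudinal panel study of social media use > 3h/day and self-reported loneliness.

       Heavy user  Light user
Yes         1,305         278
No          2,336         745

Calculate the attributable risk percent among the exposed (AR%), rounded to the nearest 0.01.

Reading the table with exposure as columns: a = 1305 (Heavy user, case), b = 2336 (Heavy user, non-case), c = 278 (Light user, case), d = 745.
Risk in exposed = 1305/3641 = 0.35842; risk in unexposed = 278/1023 = 0.27175.
RR = 0.35842/0.27175 = 1.31893
AR% = (RR − 1)/RR × 100 = (1.31893 − 1)/1.31893 × 100 = 24.1808%

24.18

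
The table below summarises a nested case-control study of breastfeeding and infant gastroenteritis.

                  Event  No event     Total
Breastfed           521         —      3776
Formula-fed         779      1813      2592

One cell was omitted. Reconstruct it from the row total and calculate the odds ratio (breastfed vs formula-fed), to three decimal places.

The missing cell is in the exposed row: 3776 − 521 = 3255.
So a = 521, b = 3255, c = 779, d = 1813.
OR = (a·d)/(b·c) = (521 × 1813) / (3255 × 779) = 944573 / 2535645 = 0.37252

0.373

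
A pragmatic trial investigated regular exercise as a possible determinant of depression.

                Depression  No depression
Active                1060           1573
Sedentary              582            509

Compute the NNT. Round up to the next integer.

Risk in treated group = 1060/2633 = 0.40258; risk in control = 582/1091 = 0.53346.
Absolute risk reduction = 0.53346 − 0.40258 = 0.13087
NNT = 1 / ARR = 1 / 0.13087 = 7.641 → round up → 8

8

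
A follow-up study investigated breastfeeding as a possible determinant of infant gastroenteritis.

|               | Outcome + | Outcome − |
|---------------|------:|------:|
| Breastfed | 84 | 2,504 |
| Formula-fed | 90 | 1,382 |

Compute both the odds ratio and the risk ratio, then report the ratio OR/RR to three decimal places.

Cells: a = 84, b = 2504, c = 90, d = 1382.
OR = (84·1382)/(2504·90) = 116088/225360 = 0.51512
Risk in exposed = 84/2588 = 0.03246; risk in unexposed = 90/1472 = 0.06114; RR = 0.53086
OR/RR = 0.51512 / 0.53086 = 0.97035
The outcome is rare in both groups, so OR ≈ RR (ratio near 1).

0.970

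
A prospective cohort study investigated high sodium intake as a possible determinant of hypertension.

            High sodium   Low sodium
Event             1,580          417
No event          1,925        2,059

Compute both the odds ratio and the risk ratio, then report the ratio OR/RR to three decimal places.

Reading the table with exposure as columns: a = 1580 (High sodium, case), b = 1925 (High sodium, non-case), c = 417 (Low sodium, case), d = 2059.
OR = (1580·2059)/(1925·417) = 3253220/802725 = 4.05272
Risk in exposed = 1580/3505 = 0.45078; risk in unexposed = 417/2476 = 0.16842; RR = 2.67660
OR/RR = 4.05272 / 2.67660 = 1.51413
The outcome is not rare, so the OR lies further from 1 than the RR.

1.514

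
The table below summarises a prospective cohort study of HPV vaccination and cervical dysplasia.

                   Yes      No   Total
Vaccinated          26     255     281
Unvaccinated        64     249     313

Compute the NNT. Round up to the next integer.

Risk in treated group = 26/281 = 0.09253; risk in control = 64/313 = 0.20447.
Absolute risk reduction = 0.20447 − 0.09253 = 0.11195
NNT = 1 / ARR = 1 / 0.11195 = 8.933 → round up → 9

9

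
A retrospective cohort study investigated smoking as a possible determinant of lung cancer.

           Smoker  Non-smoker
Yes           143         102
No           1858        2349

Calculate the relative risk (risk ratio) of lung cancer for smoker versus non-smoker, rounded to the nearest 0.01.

1.72

Reading the table with exposure as columns: a = 143 (Smoker, case), b = 1858 (Smoker, non-case), c = 102 (Non-smoker, case), d = 2349.
Risk in exposed = 143/2001 = 0.07146; risk in unexposed = 102/2451 = 0.04162.
RR = 0.07146 / 0.04162 = 1.71724
The risk among the exposed is 1.72 times that among the unexposed.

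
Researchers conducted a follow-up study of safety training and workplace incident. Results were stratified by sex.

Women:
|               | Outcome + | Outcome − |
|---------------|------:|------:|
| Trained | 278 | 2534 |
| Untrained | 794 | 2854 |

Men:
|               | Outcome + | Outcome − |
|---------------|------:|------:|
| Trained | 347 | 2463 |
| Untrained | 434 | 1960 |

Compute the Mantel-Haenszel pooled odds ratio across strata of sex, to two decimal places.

0.49

OR_MH = Σ(aᵢdᵢ/nᵢ) / Σ(bᵢcᵢ/nᵢ), where nᵢ is the stratum total.
Stratum 1 (Women): n = 6460; a·d/n = 278·2854/6460 = 122.8192; b·c/n = 2534·794/6460 = 311.4545
Stratum 2 (Men): n = 5204; a·d/n = 347·1960/5204 = 130.6918; b·c/n = 2463·434/5204 = 205.4078
OR_MH = (122.8192 + 130.6918) / (311.4545 + 205.4078) = 253.5110 / 516.8623 = 0.49048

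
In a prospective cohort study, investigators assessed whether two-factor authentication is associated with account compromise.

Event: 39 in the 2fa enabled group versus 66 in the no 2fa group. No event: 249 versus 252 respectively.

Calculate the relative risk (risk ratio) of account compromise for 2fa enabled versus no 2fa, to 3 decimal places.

0.652

From the description: a = 39, b = 249, c = 66, d = 252.
Risk in exposed = 39/288 = 0.13542; risk in unexposed = 66/318 = 0.20755.
RR = 0.13542 / 0.20755 = 0.65246
The risk is 35% lower among the exposed than among the unexposed.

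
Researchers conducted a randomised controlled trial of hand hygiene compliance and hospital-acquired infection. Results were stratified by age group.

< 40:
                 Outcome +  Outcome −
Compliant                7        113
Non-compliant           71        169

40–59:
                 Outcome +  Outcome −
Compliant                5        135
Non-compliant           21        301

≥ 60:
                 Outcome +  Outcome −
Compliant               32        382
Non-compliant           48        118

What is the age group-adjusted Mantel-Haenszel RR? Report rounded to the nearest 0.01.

RR_MH = Σ(aᵢ·n₀ᵢ/nᵢ) / Σ(cᵢ·n₁ᵢ/nᵢ), with n₁ᵢ = aᵢ+bᵢ (exposed), n₀ᵢ = cᵢ+dᵢ (unexposed), nᵢ = n₁ᵢ+n₀ᵢ.
Stratum 1 (< 40): n₁ = 120, n₀ = 240, n = 360; a·n₀/n = 7·240/360 = 4.6667; c·n₁/n = 71·120/360 = 23.6667
Stratum 2 (40–59): n₁ = 140, n₀ = 322, n = 462; a·n₀/n = 5·322/462 = 3.4848; c·n₁/n = 21·140/462 = 6.3636
Stratum 3 (≥ 60): n₁ = 414, n₀ = 166, n = 580; a·n₀/n = 32·166/580 = 9.1586; c·n₁/n = 48·414/580 = 34.2621
RR_MH = (4.6667 + 3.4848 + 9.1586) / (23.6667 + 6.3636 + 34.2621) = 17.3101 / 64.2924 = 0.26924

0.27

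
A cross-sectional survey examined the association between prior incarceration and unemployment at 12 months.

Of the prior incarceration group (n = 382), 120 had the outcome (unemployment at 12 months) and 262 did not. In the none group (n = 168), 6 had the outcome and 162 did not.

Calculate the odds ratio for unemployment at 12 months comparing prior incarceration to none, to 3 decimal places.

From the description: a = 120, b = 262, c = 6, d = 162.
OR = (a·d)/(b·c) = (120 × 162) / (262 × 6) = 19440 / 1572 = 12.36641
The odds of unemployment at 12 months are about 12.37 times as high in the prior incarceration group.

12.366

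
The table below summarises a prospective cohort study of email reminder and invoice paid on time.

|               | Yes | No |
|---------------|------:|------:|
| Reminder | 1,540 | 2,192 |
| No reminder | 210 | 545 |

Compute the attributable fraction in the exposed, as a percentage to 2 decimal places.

32.59

Cells: a = 1540, b = 2192, c = 210, d = 545.
Risk in exposed = 1540/3732 = 0.41265; risk in unexposed = 210/755 = 0.27815.
RR = 0.41265/0.27815 = 1.48357
AR% = (RR − 1)/RR × 100 = (1.48357 − 1)/1.48357 × 100 = 32.5948%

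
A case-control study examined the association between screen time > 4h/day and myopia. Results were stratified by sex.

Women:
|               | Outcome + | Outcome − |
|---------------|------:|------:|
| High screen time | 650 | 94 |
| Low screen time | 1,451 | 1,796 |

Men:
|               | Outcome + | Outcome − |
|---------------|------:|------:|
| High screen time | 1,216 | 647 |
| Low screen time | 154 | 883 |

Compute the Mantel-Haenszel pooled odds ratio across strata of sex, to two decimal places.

9.67

OR_MH = Σ(aᵢdᵢ/nᵢ) / Σ(bᵢcᵢ/nᵢ), where nᵢ is the stratum total.
Stratum 1 (Women): n = 3991; a·d/n = 650·1796/3991 = 292.5081; b·c/n = 94·1451/3991 = 34.1754
Stratum 2 (Men): n = 2900; a·d/n = 1216·883/2900 = 370.2510; b·c/n = 647·154/2900 = 34.3579
OR_MH = (292.5081 + 370.2510) / (34.1754 + 34.3579) = 662.7592 / 68.5333 = 9.67061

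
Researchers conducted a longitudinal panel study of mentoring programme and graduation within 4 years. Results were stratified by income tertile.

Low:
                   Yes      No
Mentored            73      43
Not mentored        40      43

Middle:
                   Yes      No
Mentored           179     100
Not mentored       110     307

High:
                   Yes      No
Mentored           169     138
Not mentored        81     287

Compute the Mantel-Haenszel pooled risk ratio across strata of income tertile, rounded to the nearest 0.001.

2.205

RR_MH = Σ(aᵢ·n₀ᵢ/nᵢ) / Σ(cᵢ·n₁ᵢ/nᵢ), with n₁ᵢ = aᵢ+bᵢ (exposed), n₀ᵢ = cᵢ+dᵢ (unexposed), nᵢ = n₁ᵢ+n₀ᵢ.
Stratum 1 (Low): n₁ = 116, n₀ = 83, n = 199; a·n₀/n = 73·83/199 = 30.4472; c·n₁/n = 40·116/199 = 23.3166
Stratum 2 (Middle): n₁ = 279, n₀ = 417, n = 696; a·n₀/n = 179·417/696 = 107.2457; c·n₁/n = 110·279/696 = 44.0948
Stratum 3 (High): n₁ = 307, n₀ = 368, n = 675; a·n₀/n = 169·368/675 = 92.1363; c·n₁/n = 81·307/675 = 36.8400
RR_MH = (30.4472 + 107.2457 + 92.1363) / (23.3166 + 44.0948 + 36.8400) = 229.8292 / 104.2514 = 2.20457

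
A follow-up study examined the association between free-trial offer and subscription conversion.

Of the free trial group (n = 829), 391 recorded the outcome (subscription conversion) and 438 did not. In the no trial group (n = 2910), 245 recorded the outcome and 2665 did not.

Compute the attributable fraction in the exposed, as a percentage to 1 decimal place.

From the description: a = 391, b = 438, c = 245, d = 2665.
Risk in exposed = 391/829 = 0.47165; risk in unexposed = 245/2910 = 0.08419.
RR = 0.47165/0.08419 = 5.60208
AR% = (RR − 1)/RR × 100 = (5.60208 − 1)/5.60208 × 100 = 82.1495%

82.1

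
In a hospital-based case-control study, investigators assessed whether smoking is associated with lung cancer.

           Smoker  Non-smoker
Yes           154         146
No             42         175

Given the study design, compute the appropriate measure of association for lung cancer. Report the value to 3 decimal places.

4.395

Reading the table with exposure as columns: a = 154 (Smoker, case), b = 42 (Smoker, non-case), c = 146 (Non-smoker, case), d = 175.
This is a hospital-based case-control study: participants were sampled on outcome status, so risks in the source population cannot be estimated directly — relative risk is not valid here. The odds ratio is the appropriate measure.
OR = (a·d)/(b·c) = (154 × 175) / (42 × 146) = 26950 / 6132 = 4.39498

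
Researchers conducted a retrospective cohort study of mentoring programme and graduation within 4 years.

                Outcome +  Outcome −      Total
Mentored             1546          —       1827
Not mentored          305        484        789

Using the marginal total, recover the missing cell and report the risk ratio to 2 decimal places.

The missing cell is in the exposed row: 1827 − 1546 = 281.
So a = 1546, b = 281, c = 305, d = 484.
RR = [a/(a+b)] / [c/(c+d)] = (1546/1827) / (305/789) = 0.84620/0.38657 = 2.18901

2.19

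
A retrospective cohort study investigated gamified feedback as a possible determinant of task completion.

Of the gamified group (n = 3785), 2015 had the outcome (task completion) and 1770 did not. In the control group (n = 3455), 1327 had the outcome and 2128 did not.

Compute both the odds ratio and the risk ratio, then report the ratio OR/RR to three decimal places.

From the description: a = 2015, b = 1770, c = 1327, d = 2128.
OR = (2015·2128)/(1770·1327) = 4287920/2348790 = 1.82559
Risk in exposed = 2015/3785 = 0.53236; risk in unexposed = 1327/3455 = 0.38408; RR = 1.38607
OR/RR = 1.82559 / 1.38607 = 1.31709
The outcome is not rare, so the OR lies further from 1 than the RR.

1.317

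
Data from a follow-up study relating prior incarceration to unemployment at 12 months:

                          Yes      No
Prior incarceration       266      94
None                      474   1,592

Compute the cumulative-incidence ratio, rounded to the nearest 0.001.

3.221

Cells: a = 266, b = 94, c = 474, d = 1592.
Risk in exposed = 266/360 = 0.73889; risk in unexposed = 474/2066 = 0.22943.
RR = 0.73889 / 0.22943 = 3.22056
The risk among the exposed is 3.22 times that among the unexposed.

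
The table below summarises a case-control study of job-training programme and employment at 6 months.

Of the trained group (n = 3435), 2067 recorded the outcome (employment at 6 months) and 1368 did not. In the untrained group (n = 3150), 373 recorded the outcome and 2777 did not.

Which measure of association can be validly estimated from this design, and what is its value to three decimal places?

From the description: a = 2067, b = 1368, c = 373, d = 2777.
This is a case-control study: participants were sampled on outcome status, so risks in the source population cannot be estimated directly — relative risk is not valid here. The odds ratio is the appropriate measure.
OR = (a·d)/(b·c) = (2067 × 2777) / (1368 × 373) = 5740059 / 510264 = 11.24919

11.249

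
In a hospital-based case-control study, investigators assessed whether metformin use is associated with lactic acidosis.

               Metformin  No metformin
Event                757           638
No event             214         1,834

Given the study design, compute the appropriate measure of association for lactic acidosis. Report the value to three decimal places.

Reading the table with exposure as columns: a = 757 (Metformin, case), b = 214 (Metformin, non-case), c = 638 (No metformin, case), d = 1834.
This is a hospital-based case-control study: participants were sampled on outcome status, so risks in the source population cannot be estimated directly — relative risk is not valid here. The odds ratio is the appropriate measure.
OR = (a·d)/(b·c) = (757 × 1834) / (214 × 638) = 1388338 / 136532 = 10.16859

10.169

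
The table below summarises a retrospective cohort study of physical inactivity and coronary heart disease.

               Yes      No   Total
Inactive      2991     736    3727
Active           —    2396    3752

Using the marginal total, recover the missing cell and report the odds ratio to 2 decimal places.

The missing cell is in the unexposed row: 3752 − 2396 = 1356.
So a = 2991, b = 736, c = 1356, d = 2396.
OR = (a·d)/(b·c) = (2991 × 2396) / (736 × 1356) = 7166436 / 998016 = 7.18068

7.18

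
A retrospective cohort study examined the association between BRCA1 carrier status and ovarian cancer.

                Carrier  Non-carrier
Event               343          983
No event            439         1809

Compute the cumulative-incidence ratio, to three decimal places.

1.246

Reading the table with exposure as columns: a = 343 (Carrier, case), b = 439 (Carrier, non-case), c = 983 (Non-carrier, case), d = 1809.
Risk in exposed = 343/782 = 0.43862; risk in unexposed = 983/2792 = 0.35208.
RR = 0.43862 / 0.35208 = 1.24580
The risk among the exposed is 1.25 times that among the unexposed.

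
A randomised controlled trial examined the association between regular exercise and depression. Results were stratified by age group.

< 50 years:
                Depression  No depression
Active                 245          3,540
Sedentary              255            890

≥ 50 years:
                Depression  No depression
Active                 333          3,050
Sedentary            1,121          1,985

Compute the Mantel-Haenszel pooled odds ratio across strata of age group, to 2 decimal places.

OR_MH = Σ(aᵢdᵢ/nᵢ) / Σ(bᵢcᵢ/nᵢ), where nᵢ is the stratum total.
Stratum 1 (< 50 years): n = 4930; a·d/n = 245·890/4930 = 44.2292; b·c/n = 3540·255/4930 = 183.1034
Stratum 2 (≥ 50 years): n = 6489; a·d/n = 333·1985/6489 = 101.8655; b·c/n = 3050·1121/6489 = 526.8994
OR_MH = (44.2292 + 101.8655) / (183.1034 + 526.8994) = 146.0947 / 710.0028 = 0.20577

0.21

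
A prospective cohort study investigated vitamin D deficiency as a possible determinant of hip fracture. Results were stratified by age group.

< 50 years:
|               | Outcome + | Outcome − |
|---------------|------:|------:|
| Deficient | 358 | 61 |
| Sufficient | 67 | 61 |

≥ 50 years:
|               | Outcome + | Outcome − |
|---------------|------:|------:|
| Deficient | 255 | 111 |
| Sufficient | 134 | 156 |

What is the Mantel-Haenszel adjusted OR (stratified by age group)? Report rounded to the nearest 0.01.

3.34

OR_MH = Σ(aᵢdᵢ/nᵢ) / Σ(bᵢcᵢ/nᵢ), where nᵢ is the stratum total.
Stratum 1 (< 50 years): n = 547; a·d/n = 358·61/547 = 39.9232; b·c/n = 61·67/547 = 7.4717
Stratum 2 (≥ 50 years): n = 656; a·d/n = 255·156/656 = 60.6402; b·c/n = 111·134/656 = 22.6738
OR_MH = (39.9232 + 60.6402) / (7.4717 + 22.6738) = 100.5635 / 30.1454 = 3.33594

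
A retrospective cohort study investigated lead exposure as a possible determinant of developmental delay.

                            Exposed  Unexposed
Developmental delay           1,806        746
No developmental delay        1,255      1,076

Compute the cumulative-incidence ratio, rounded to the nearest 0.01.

Reading the table with exposure as columns: a = 1806 (Exposed, case), b = 1255 (Exposed, non-case), c = 746 (Unexposed, case), d = 1076.
Risk in exposed = 1806/3061 = 0.59000; risk in unexposed = 746/1822 = 0.40944.
RR = 0.59000 / 0.40944 = 1.44100
The risk among the exposed is 1.44 times that among the unexposed.

1.44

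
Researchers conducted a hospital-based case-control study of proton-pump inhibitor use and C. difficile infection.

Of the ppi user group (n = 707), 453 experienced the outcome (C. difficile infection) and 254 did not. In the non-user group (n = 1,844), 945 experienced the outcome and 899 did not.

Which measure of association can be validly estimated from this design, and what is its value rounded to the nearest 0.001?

1.697

From the description: a = 453, b = 254, c = 945, d = 899.
This is a hospital-based case-control study: participants were sampled on outcome status, so risks in the source population cannot be estimated directly — relative risk is not valid here. The odds ratio is the appropriate measure.
OR = (a·d)/(b·c) = (453 × 899) / (254 × 945) = 407247 / 240030 = 1.69665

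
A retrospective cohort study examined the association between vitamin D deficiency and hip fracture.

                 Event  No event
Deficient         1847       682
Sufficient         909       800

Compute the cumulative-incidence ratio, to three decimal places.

Cells: a = 1847, b = 682, c = 909, d = 800.
Risk in exposed = 1847/2529 = 0.73033; risk in unexposed = 909/1709 = 0.53189.
RR = 0.73033 / 0.53189 = 1.37308
The risk among the exposed is 1.37 times that among the unexposed.

1.373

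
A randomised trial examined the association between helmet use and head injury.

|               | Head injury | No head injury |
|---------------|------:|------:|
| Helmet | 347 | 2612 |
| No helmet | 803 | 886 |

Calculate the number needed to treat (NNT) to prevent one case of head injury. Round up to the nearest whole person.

3

Risk in treated group = 347/2959 = 0.11727; risk in control = 803/1689 = 0.47543.
Absolute risk reduction = 0.47543 − 0.11727 = 0.35816
NNT = 1 / ARR = 1 / 0.35816 = 2.792 → round up → 3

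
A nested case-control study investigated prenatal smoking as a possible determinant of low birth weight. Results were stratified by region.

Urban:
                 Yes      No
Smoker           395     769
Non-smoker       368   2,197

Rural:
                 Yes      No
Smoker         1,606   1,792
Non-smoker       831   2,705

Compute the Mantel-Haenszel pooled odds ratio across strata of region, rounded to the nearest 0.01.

OR_MH = Σ(aᵢdᵢ/nᵢ) / Σ(bᵢcᵢ/nᵢ), where nᵢ is the stratum total.
Stratum 1 (Urban): n = 3729; a·d/n = 395·2197/3729 = 232.7206; b·c/n = 769·368/3729 = 75.8895
Stratum 2 (Rural): n = 6934; a·d/n = 1606·2705/6934 = 626.5114; b·c/n = 1792·831/6934 = 214.7609
OR_MH = (232.7206 + 626.5114) / (75.8895 + 214.7609) = 859.2320 / 290.6504 = 2.95624

2.96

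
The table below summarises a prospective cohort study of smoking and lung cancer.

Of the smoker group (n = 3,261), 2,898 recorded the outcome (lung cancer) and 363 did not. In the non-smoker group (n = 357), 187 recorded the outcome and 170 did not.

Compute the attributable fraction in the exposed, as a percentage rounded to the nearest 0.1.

From the description: a = 2898, b = 363, c = 187, d = 170.
Risk in exposed = 2898/3261 = 0.88868; risk in unexposed = 187/357 = 0.52381.
RR = 0.88868/0.52381 = 1.69658
AR% = (RR − 1)/RR × 100 = (1.69658 − 1)/1.69658 × 100 = 41.0579%

41.1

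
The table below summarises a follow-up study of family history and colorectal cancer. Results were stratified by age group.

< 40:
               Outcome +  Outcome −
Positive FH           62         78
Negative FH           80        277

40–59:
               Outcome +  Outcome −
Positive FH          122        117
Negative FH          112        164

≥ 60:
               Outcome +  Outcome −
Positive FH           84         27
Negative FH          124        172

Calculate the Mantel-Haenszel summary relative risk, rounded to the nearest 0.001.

RR_MH = Σ(aᵢ·n₀ᵢ/nᵢ) / Σ(cᵢ·n₁ᵢ/nᵢ), with n₁ᵢ = aᵢ+bᵢ (exposed), n₀ᵢ = cᵢ+dᵢ (unexposed), nᵢ = n₁ᵢ+n₀ᵢ.
Stratum 1 (< 40): n₁ = 140, n₀ = 357, n = 497; a·n₀/n = 62·357/497 = 44.5352; c·n₁/n = 80·140/497 = 22.5352
Stratum 2 (40–59): n₁ = 239, n₀ = 276, n = 515; a·n₀/n = 122·276/515 = 65.3825; c·n₁/n = 112·239/515 = 51.9767
Stratum 3 (≥ 60): n₁ = 111, n₀ = 296, n = 407; a·n₀/n = 84·296/407 = 61.0909; c·n₁/n = 124·111/407 = 33.8182
RR_MH = (44.5352 + 65.3825 + 61.0909) / (22.5352 + 51.9767 + 33.8182) = 171.0086 / 108.3301 = 1.57859

1.579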